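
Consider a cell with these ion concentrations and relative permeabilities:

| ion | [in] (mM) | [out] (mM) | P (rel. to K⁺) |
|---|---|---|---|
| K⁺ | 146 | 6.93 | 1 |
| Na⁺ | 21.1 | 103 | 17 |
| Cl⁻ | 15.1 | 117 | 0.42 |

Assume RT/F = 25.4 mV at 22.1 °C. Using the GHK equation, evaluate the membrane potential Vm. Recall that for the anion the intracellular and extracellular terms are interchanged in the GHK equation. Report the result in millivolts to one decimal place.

Vm = 25.4 · ln[(Σ P·[cation]ₒ + Σ P·[anion]ᵢ) / (Σ P·[cation]ᵢ + Σ P·[anion]ₒ)]
Numerator = 1×6.93 + 17×103 + 0.42×15.1 = 1764
Denominator = 1×146 + 17×21.1 + 0.42×117 = 553.8
Vm = 25.4 · ln(3.1855) = 25.4 × (1.1586) = 29.43 mV

29.4 mV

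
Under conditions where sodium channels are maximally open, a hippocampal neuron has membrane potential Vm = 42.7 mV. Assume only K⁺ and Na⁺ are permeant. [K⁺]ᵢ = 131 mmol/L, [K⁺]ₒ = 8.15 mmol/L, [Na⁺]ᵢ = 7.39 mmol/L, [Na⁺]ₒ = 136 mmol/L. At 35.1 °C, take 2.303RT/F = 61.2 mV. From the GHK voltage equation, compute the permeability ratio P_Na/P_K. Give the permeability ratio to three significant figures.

6.50

Let α = P_Na/P_K. GHK: Vm = 61.2·log₁₀[(Kₒ + α·Naₒ)/(Kᵢ + α·Naᵢ)].
10^(Vm/61.2) = 10^(42.7/61.2) = 4.9855
So 4.9855·(Kᵢ + α·Naᵢ) = Kₒ + α·Naₒ → α = (4.9855·131.0 − 8.15) / (136.0 − 4.9855·7.39)
α = (653.1 − 8.15) / (136.0 − 36.84) = 645/99.16 = 6.504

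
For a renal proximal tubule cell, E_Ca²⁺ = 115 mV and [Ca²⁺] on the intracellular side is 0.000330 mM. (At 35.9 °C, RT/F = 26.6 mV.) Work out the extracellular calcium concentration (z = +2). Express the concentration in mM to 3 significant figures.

Nernst: E = (26.6/2) · ln([out]/[in]), so ln([out]/[in]) = 115.0 × 2 / 26.6 = 8.6466.
[out]/[in] = e^(8.6466) = 5691.
[out] = 5691 × 0.000330 = 1.878 mM.

1.88 mM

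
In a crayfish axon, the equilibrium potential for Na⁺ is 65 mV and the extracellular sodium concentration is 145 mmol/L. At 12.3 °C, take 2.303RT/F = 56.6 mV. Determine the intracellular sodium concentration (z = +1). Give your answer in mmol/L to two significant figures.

Nernst: E = (56.6/1) · log₁₀([out]/[in]), so log₁₀([out]/[in]) = 65.0 × 1 / 56.6 = 1.1484.
[out]/[in] = 10^(1.1484) = 14.07.
[in] = 145 / 14.07 = 10.3 mmol/L.

10 mmol/L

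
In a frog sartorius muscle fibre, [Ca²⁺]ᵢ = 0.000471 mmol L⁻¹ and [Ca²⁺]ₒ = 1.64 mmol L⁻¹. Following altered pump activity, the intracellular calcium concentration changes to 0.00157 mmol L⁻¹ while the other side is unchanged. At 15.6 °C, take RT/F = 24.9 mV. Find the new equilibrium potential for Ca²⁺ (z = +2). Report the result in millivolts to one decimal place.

86.5 mV

After the shift: [Ca²⁺]_out = 1.64, [Ca²⁺]_in = 0.00157 mmol L⁻¹.
E_new = (24.9/2)·ln(1.64/0.00157) = 12.45 · (6.9514) = 86.54 mV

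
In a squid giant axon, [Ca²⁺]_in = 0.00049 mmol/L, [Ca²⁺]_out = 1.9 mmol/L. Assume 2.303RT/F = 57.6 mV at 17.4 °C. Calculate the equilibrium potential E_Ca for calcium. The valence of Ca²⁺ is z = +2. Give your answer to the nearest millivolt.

103 mV

E = (57.6/z) · log₁₀([Ca²⁺]_out/[Ca²⁺]_in) with z = +2.
= (57.6/2) · log₁₀(1.9/0.00049) = 28.80 · log₁₀(3878)
= 28.80 · (3.5886) = 103.35 mV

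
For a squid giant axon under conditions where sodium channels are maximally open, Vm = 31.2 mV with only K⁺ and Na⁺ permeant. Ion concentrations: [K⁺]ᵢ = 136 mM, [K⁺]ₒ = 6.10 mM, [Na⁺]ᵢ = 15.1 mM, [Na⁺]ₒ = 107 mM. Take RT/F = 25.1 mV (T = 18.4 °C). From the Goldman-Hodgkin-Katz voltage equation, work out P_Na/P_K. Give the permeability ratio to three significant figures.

Let α = P_Na/P_K. GHK: Vm = 25.1·ln[(Kₒ + α·Naₒ)/(Kᵢ + α·Naᵢ)].
e^(Vm/25.1) = e^(31.2/25.1) = 3.4661
So 3.4661·(Kᵢ + α·Naᵢ) = Kₒ + α·Naₒ → α = (3.4661·136.0 − 6.1) / (107.0 − 3.4661·15.1)
α = (471.4 − 6.1) / (107.0 − 52.34) = 465.3/54.66 = 8.512

8.51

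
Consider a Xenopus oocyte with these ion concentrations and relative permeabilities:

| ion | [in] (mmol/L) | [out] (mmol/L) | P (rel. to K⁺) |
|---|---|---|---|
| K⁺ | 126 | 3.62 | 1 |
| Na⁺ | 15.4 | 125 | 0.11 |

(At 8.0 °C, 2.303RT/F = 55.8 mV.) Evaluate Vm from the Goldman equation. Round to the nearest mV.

-48 mV

Vm = 55.8 · log₁₀[(Σ P·[cation]ₒ + Σ P·[anion]ᵢ) / (Σ P·[cation]ᵢ + Σ P·[anion]ₒ)]
Numerator = 1×3.62 + 0.11×125 = 17.37
Denominator = 1×126 + 0.11×15.4 = 127.7
Vm = 55.8 · log₁₀(0.13603) = 55.8 × (-0.8664) = -48.34 mV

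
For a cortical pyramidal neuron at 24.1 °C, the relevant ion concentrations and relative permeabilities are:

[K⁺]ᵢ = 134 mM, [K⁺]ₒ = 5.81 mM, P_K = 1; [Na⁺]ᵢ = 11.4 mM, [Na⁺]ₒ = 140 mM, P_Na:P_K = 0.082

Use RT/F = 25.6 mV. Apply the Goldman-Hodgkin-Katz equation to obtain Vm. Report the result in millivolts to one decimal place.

-52.6 mV

Vm = 25.6 · ln[(Σ P·[cation]ₒ + Σ P·[anion]ᵢ) / (Σ P·[cation]ᵢ + Σ P·[anion]ₒ)]
Numerator = 1×5.81 + 0.082×140 = 17.29
Denominator = 1×134 + 0.082×11.4 = 134.9
Vm = 25.6 · ln(0.12814) = 25.6 × (-2.0547) = -52.60 mV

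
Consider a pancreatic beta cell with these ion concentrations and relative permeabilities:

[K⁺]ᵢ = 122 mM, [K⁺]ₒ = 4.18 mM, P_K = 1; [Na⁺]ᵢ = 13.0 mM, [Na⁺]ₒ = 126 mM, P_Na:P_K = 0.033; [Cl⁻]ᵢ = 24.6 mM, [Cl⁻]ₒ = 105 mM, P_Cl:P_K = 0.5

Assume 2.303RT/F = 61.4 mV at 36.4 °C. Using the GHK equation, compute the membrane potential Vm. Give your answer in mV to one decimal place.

Vm = 61.4 · log₁₀[(Σ P·[cation]ₒ + Σ P·[anion]ᵢ) / (Σ P·[cation]ᵢ + Σ P·[anion]ₒ)]
Numerator = 1×4.18 + 0.033×126 + 0.5×24.6 = 20.64
Denominator = 1×122 + 0.033×13.0 + 0.5×105 = 174.9
Vm = 61.4 · log₁₀(0.11798) = 61.4 × (-0.9282) = -56.99 mV

-57.0 mV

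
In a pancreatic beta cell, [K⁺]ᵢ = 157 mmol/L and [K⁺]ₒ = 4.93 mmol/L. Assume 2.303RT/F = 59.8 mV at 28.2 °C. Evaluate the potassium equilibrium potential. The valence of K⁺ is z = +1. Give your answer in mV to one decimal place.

-89.9 mV

E = (59.8/z) · log₁₀([K⁺]_out/[K⁺]_in) with z = +1.
= (59.8/1) · log₁₀(4.93/157) = 59.80 · log₁₀(0.0314)
= 59.80 · (-1.5031) = -89.88 mV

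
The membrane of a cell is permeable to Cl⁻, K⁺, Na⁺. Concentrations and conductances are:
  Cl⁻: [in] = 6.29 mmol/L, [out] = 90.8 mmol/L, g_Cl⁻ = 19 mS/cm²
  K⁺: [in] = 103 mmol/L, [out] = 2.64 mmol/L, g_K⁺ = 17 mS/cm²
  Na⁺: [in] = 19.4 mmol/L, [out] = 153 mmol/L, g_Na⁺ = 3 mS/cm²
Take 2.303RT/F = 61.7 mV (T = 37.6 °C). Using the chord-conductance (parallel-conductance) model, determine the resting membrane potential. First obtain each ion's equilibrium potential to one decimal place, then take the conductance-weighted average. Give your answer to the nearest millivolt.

E_Cl⁻ = (61.7/-1)·log₁₀(90.8/6.29) = -71.5 mV
E_K⁺ = (61.7/1)·log₁₀(2.64/103) = -98.2 mV
E_Na⁺ = (61.7/1)·log₁₀(153/19.4) = 55.3 mV
Vm = (Σ gᵢEᵢ)/(Σ gᵢ) = (19·-71.5 + 17·-98.2 + 3·55.3) / (19 + 17 + 3)
= -2862.00 / 39 = -73.38 mV

-73 mV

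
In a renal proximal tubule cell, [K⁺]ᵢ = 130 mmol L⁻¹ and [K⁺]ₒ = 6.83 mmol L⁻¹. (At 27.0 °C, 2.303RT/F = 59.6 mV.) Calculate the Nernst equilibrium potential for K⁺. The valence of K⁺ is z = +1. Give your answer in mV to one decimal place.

E = (59.6/z) · log₁₀([K⁺]_out/[K⁺]_in) with z = +1.
= (59.6/1) · log₁₀(6.83/130) = 59.60 · log₁₀(0.05254)
= 59.60 · (-1.2795) = -76.26 mV

-76.3 mV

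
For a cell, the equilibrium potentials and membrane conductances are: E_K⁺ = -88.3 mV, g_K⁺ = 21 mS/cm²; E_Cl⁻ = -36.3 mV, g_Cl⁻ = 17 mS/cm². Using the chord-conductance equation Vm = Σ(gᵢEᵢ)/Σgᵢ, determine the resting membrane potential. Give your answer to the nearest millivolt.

Σ gᵢEᵢ = 21·(-88.3) + 17·(-36.3) = -2471.40
Σ gᵢ = 21 + 17 = 38
Vm = -2471.40 / 38 = -65.04 mV

-65 mV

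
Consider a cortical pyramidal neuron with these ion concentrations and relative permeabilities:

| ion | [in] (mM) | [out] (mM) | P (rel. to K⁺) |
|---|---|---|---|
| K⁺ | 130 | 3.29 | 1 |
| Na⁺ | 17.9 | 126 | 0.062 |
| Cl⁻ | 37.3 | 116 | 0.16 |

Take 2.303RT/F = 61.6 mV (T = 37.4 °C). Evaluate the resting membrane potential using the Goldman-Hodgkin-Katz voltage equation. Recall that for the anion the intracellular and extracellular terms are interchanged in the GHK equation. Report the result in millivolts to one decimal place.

Vm = 61.6 · log₁₀[(Σ P·[cation]ₒ + Σ P·[anion]ᵢ) / (Σ P·[cation]ᵢ + Σ P·[anion]ₒ)]
Numerator = 1×3.29 + 0.062×126 + 0.16×37.3 = 17.07
Denominator = 1×130 + 0.062×17.9 + 0.16×116 = 149.7
Vm = 61.6 · log₁₀(0.11405) = 61.6 × (-0.9429) = -58.08 mV

-58.1 mV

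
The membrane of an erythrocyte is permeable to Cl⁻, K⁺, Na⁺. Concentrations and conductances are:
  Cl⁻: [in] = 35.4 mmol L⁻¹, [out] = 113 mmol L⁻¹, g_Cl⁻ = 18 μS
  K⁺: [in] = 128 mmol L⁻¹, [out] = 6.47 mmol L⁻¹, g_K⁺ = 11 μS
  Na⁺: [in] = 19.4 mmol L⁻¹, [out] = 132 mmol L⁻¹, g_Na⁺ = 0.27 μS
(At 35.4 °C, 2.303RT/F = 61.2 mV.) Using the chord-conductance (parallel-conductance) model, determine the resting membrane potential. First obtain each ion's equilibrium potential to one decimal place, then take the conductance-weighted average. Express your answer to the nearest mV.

E_Cl⁻ = (61.2/-1)·log₁₀(113/35.4) = -30.8 mV
E_K⁺ = (61.2/1)·log₁₀(6.47/128) = -79.3 mV
E_Na⁺ = (61.2/1)·log₁₀(132/19.4) = 51.0 mV
Vm = (Σ gᵢEᵢ)/(Σ gᵢ) = (18·-30.8 + 11·-79.3 + 0.27·51.0) / (18 + 11 + 0.27)
= -1412.93 / 29.27 = -48.27 mV

-48 mV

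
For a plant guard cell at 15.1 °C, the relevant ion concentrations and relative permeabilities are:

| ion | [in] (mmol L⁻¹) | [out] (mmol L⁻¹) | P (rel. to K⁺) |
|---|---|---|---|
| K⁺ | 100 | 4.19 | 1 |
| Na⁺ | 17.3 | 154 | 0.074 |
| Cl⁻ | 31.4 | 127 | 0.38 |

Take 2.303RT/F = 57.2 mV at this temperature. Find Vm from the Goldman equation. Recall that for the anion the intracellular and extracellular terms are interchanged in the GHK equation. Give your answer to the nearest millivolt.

-42 mV

Vm = 57.2 · log₁₀[(Σ P·[cation]ₒ + Σ P·[anion]ᵢ) / (Σ P·[cation]ᵢ + Σ P·[anion]ₒ)]
Numerator = 1×4.19 + 0.074×154 + 0.38×31.4 = 27.52
Denominator = 1×100 + 0.074×17.3 + 0.38×127 = 149.5
Vm = 57.2 · log₁₀(0.18402) = 57.2 × (-0.7351) = -42.05 mV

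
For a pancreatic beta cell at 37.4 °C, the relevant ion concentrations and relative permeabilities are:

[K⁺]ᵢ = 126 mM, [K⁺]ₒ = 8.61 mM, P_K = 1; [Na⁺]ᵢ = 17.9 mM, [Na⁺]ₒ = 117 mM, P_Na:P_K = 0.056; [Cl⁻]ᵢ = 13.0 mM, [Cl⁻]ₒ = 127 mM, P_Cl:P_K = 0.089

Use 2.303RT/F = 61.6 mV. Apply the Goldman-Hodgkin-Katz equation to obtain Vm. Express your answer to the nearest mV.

-57 mV

Vm = 61.6 · log₁₀[(Σ P·[cation]ₒ + Σ P·[anion]ᵢ) / (Σ P·[cation]ᵢ + Σ P·[anion]ₒ)]
Numerator = 1×8.61 + 0.056×117 + 0.089×13.0 = 16.32
Denominator = 1×126 + 0.056×17.9 + 0.089×127 = 138.3
Vm = 61.6 · log₁₀(0.11799) = 61.6 × (-0.9281) = -57.17 mV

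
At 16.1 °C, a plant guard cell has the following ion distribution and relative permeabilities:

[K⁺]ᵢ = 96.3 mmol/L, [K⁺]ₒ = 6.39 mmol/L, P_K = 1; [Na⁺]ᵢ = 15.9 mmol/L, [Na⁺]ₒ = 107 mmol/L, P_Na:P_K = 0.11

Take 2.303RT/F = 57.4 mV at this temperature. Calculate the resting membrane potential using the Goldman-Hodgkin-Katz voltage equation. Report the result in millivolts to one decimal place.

-42.0 mV

Vm = 57.4 · log₁₀[(Σ P·[cation]ₒ + Σ P·[anion]ᵢ) / (Σ P·[cation]ᵢ + Σ P·[anion]ₒ)]
Numerator = 1×6.39 + 0.11×107 = 18.16
Denominator = 1×96.3 + 0.11×15.9 = 98.05
Vm = 57.4 · log₁₀(0.18521) = 57.4 × (-0.7323) = -42.04 mV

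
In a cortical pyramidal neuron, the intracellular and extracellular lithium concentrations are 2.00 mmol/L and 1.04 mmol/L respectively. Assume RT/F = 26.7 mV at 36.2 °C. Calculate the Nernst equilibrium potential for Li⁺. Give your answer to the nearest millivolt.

-17 mV

E = (26.7/z) · ln([Li⁺]_out/[Li⁺]_in) with z = +1.
= (26.7/1) · ln(1.04/2.00) = 26.70 · ln(0.52)
= 26.70 · (-0.6539) = -17.46 mV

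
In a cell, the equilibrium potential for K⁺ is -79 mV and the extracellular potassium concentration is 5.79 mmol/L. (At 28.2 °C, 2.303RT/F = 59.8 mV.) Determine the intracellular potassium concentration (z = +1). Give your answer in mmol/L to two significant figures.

Nernst: E = (59.8/1) · log₁₀([out]/[in]), so log₁₀([out]/[in]) = -79.0 × 1 / 59.8 = -1.3211.
[out]/[in] = 10^(-1.3211) = 0.04775.
[in] = 5.79 / 0.04775 = 121.3 mmol/L.

120 mmol/L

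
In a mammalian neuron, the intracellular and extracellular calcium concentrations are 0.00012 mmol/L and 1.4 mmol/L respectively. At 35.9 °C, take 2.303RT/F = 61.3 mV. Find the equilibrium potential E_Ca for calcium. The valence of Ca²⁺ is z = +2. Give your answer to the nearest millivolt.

E = (61.3/z) · log₁₀([Ca²⁺]_out/[Ca²⁺]_in) with z = +2.
= (61.3/2) · log₁₀(1.4/0.00012) = 30.65 · log₁₀(1.167e+04)
= 30.65 · (4.0669) = 124.65 mV

125 mV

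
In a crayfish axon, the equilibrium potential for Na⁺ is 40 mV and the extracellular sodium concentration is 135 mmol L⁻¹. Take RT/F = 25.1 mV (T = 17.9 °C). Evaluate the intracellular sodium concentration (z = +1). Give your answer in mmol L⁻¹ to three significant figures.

Nernst: E = (25.1/1) · ln([out]/[in]), so ln([out]/[in]) = 40.0 × 1 / 25.1 = 1.5936.
[out]/[in] = e^(1.5936) = 4.922.
[in] = 135 / 4.922 = 27.43 mmol L⁻¹.

27.4 mmol L⁻¹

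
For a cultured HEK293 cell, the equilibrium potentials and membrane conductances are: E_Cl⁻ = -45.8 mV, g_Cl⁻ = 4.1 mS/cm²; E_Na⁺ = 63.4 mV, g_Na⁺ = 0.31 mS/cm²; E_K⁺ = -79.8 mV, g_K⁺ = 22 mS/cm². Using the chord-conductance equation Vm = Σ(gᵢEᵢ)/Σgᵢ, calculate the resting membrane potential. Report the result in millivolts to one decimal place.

Σ gᵢEᵢ = 4.1·(-45.8) + 0.31·(63.4) + 22·(-79.8) = -1923.73
Σ gᵢ = 4.1 + 0.31 + 22 = 26.41
Vm = -1923.73 / 26.41 = -72.84 mV

-72.8 mV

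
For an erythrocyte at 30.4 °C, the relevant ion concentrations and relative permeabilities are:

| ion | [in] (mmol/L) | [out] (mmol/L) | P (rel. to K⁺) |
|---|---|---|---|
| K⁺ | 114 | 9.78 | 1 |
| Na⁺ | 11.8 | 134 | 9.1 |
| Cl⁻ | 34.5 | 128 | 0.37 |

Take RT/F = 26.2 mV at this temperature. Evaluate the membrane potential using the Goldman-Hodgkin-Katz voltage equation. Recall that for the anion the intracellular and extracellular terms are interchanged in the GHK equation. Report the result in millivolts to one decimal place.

40.1 mV

Vm = 26.2 · ln[(Σ P·[cation]ₒ + Σ P·[anion]ᵢ) / (Σ P·[cation]ᵢ + Σ P·[anion]ₒ)]
Numerator = 1×9.78 + 9.1×134 + 0.37×34.5 = 1242
Denominator = 1×114 + 9.1×11.8 + 0.37×128 = 268.7
Vm = 26.2 · ln(4.6214) = 26.2 × (1.5307) = 40.10 mV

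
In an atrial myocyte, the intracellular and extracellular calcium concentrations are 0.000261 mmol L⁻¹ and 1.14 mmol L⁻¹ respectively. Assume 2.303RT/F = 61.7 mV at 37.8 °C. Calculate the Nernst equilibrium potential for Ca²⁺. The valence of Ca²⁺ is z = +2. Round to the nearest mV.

112 mV

E = (61.7/z) · log₁₀([Ca²⁺]_out/[Ca²⁺]_in) with z = +2.
= (61.7/2) · log₁₀(1.14/0.000261) = 30.85 · log₁₀(4368)
= 30.85 · (3.6403) = 112.30 mV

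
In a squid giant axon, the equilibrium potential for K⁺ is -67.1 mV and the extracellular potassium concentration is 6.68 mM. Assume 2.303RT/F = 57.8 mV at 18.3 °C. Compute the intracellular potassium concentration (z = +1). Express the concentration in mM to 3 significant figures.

Nernst: E = (57.8/1) · log₁₀([out]/[in]), so log₁₀([out]/[in]) = -67.1 × 1 / 57.8 = -1.1609.
[out]/[in] = 10^(-1.1609) = 0.06904.
[in] = 6.68 / 0.06904 = 96.76 mM.

96.8 mM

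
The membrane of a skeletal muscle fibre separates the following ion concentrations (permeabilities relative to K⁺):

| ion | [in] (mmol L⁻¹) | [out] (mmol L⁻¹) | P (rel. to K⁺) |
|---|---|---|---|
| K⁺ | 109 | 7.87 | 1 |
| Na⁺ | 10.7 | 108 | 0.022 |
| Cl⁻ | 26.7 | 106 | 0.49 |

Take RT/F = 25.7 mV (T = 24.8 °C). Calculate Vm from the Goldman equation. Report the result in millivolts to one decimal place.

-49.7 mV

Vm = 25.7 · ln[(Σ P·[cation]ₒ + Σ P·[anion]ᵢ) / (Σ P·[cation]ᵢ + Σ P·[anion]ₒ)]
Numerator = 1×7.87 + 0.022×108 + 0.49×26.7 = 23.33
Denominator = 1×109 + 0.022×10.7 + 0.49×106 = 161.2
Vm = 25.7 · ln(0.14474) = 25.7 × (-1.9328) = -49.67 mV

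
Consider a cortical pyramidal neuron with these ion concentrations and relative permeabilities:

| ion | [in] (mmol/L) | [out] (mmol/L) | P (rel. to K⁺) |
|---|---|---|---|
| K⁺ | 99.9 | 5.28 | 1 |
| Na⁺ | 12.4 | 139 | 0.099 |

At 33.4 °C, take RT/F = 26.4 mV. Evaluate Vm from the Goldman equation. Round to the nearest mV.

Vm = 26.4 · ln[(Σ P·[cation]ₒ + Σ P·[anion]ᵢ) / (Σ P·[cation]ᵢ + Σ P·[anion]ₒ)]
Numerator = 1×5.28 + 0.099×139 = 19.04
Denominator = 1×99.9 + 0.099×12.4 = 101.1
Vm = 26.4 · ln(0.18829) = 26.4 × (-1.6698) = -44.08 mV

-44 mV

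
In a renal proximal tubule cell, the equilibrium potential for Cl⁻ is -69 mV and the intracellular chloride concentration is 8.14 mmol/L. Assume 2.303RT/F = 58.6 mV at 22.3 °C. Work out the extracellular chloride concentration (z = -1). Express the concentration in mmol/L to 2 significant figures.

120 mmol/L

Nernst: E = (58.6/-1) · log₁₀([out]/[in]), so log₁₀([out]/[in]) = -69.0 × -1 / 58.6 = 1.1775.
[out]/[in] = 10^(1.1775) = 15.05.
[out] = 15.05 × 8.14 = 122.5 mmol/L.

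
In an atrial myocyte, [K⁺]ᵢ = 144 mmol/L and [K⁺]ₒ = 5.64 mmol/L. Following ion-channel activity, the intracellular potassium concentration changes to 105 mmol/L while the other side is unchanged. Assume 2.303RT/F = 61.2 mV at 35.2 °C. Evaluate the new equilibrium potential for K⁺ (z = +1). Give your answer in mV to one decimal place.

After the shift: [K⁺]_out = 5.64, [K⁺]_in = 105 mmol/L.
E_new = (61.2/1)·log₁₀(5.64/105) = 61.20 · (-1.2699) = -77.72 mV

-77.7 mV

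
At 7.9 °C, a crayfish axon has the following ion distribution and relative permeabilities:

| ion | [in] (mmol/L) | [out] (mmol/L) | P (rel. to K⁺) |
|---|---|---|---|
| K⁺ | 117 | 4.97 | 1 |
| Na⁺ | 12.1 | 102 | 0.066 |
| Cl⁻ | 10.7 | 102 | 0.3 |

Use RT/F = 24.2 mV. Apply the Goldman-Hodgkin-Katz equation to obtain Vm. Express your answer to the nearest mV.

-56 mV

Vm = 24.2 · ln[(Σ P·[cation]ₒ + Σ P·[anion]ᵢ) / (Σ P·[cation]ᵢ + Σ P·[anion]ₒ)]
Numerator = 1×4.97 + 0.066×102 + 0.3×10.7 = 14.91
Denominator = 1×117 + 0.066×12.1 + 0.3×102 = 148.4
Vm = 24.2 · ln(0.10049) = 24.2 × (-2.2977) = -55.61 mV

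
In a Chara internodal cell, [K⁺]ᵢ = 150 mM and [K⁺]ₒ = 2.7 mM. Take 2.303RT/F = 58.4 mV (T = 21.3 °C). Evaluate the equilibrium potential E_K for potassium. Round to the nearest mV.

-102 mV

E = (58.4/z) · log₁₀([K⁺]_out/[K⁺]_in) with z = +1.
= (58.4/1) · log₁₀(2.7/150) = 58.40 · log₁₀(0.018)
= 58.40 · (-1.7447) = -101.89 mV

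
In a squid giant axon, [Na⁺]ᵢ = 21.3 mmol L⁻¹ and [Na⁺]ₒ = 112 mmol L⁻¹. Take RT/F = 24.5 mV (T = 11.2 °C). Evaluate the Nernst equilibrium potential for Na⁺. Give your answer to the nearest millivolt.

41 mV

E = (24.5/z) · ln([Na⁺]_out/[Na⁺]_in) with z = +1.
= (24.5/1) · ln(112/21.3) = 24.50 · ln(5.258)
= 24.50 · (1.6598) = 40.66 mV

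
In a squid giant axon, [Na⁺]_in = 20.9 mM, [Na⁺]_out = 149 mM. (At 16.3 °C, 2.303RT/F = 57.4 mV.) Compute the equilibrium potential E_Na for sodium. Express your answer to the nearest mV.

E = (57.4/z) · log₁₀([Na⁺]_out/[Na⁺]_in) with z = +1.
= (57.4/1) · log₁₀(149/20.9) = 57.40 · log₁₀(7.129)
= 57.40 · (0.8530) = 48.96 mV

49 mV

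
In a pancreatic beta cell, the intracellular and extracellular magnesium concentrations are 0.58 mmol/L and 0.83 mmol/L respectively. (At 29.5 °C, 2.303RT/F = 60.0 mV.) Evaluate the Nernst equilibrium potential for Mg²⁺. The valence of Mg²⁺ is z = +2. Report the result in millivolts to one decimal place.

4.7 mV

E = (60.0/z) · log₁₀([Mg²⁺]_out/[Mg²⁺]_in) with z = +2.
= (60.0/2) · log₁₀(0.83/0.58) = 30.00 · log₁₀(1.431)
= 30.00 · (0.1557) = 4.67 mV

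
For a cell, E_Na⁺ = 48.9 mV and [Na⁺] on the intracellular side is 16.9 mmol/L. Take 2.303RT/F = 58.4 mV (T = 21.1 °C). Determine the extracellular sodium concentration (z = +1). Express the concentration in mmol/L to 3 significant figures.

Nernst: E = (58.4/1) · log₁₀([out]/[in]), so log₁₀([out]/[in]) = 48.9 × 1 / 58.4 = 0.8373.
[out]/[in] = 10^(0.8373) = 6.876.
[out] = 6.876 × 16.9 = 116.2 mmol/L.

116 mmol/L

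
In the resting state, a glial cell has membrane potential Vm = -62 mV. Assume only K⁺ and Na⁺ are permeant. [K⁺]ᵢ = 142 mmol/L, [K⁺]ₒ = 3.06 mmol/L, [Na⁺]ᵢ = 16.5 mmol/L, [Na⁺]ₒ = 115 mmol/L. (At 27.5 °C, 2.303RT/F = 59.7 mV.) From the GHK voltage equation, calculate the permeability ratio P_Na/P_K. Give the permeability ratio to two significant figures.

0.088

Let α = P_Na/P_K. GHK: Vm = 59.7·log₁₀[(Kₒ + α·Naₒ)/(Kᵢ + α·Naᵢ)].
10^(Vm/59.7) = 10^(-62.0/59.7) = 0.091511
So 0.091511·(Kᵢ + α·Naᵢ) = Kₒ + α·Naₒ → α = (0.091511·142.0 − 3.06) / (115.0 − 0.091511·16.5)
α = (12.99 − 3.06) / (115.0 − 1.51) = 9.935/113.5 = 0.08754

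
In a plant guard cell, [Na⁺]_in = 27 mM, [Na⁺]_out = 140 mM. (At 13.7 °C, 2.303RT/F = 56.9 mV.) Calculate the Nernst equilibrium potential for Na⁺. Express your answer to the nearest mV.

41 mV

E = (56.9/z) · log₁₀([Na⁺]_out/[Na⁺]_in) with z = +1.
= (56.9/1) · log₁₀(140/27) = 56.90 · log₁₀(5.185)
= 56.90 · (0.7148) = 40.67 mV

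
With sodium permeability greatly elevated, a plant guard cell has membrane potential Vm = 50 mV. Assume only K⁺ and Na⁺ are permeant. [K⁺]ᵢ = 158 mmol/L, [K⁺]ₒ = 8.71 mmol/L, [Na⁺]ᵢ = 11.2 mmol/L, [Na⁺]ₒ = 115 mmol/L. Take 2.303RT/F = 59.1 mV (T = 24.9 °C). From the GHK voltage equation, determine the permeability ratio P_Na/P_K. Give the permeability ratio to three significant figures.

30.2

Let α = P_Na/P_K. GHK: Vm = 59.1·log₁₀[(Kₒ + α·Naₒ)/(Kᵢ + α·Naᵢ)].
10^(Vm/59.1) = 10^(50.0/59.1) = 7.0149
So 7.0149·(Kᵢ + α·Naᵢ) = Kₒ + α·Naₒ → α = (7.0149·158.0 − 8.71) / (115.0 − 7.0149·11.2)
α = (1108 − 8.71) / (115.0 − 78.57) = 1100/36.43 = 30.18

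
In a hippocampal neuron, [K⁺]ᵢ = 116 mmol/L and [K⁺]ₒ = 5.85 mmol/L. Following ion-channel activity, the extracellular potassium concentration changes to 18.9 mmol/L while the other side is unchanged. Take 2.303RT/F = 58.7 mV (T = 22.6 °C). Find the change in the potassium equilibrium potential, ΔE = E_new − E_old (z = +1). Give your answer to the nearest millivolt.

E_old = (58.7/1)·log₁₀(5.85/116) = -76.15 mV
E_new = (58.7/1)·log₁₀(18.9/116) = -46.26 mV
ΔE = -46.26 − (-76.15) = 29.90 mV

30 mV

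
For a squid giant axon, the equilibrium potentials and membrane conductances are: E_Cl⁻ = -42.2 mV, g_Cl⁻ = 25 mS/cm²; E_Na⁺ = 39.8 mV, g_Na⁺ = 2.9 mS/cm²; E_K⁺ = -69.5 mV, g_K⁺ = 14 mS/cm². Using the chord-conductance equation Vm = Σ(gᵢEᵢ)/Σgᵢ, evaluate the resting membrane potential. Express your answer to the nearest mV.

-46 mV

Σ gᵢEᵢ = 25·(-42.2) + 2.9·(39.8) + 14·(-69.5) = -1912.58
Σ gᵢ = 25 + 2.9 + 14 = 41.9
Vm = -1912.58 / 41.9 = -45.65 mV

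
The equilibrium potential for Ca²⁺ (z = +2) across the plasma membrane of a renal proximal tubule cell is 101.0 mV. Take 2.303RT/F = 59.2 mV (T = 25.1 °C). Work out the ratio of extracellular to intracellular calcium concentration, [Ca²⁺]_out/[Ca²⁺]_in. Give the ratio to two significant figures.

log₁₀([out]/[in]) = E·z/(59.2) = 101.0 × 2 / 59.2 = 3.4122
[out]/[in] = 10^(3.4122) = 2583

2600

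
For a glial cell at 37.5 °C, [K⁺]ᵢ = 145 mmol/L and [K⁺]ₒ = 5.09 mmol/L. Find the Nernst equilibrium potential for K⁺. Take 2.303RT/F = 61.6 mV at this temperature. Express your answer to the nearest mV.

E = (61.6/z) · log₁₀([K⁺]_out/[K⁺]_in) with z = +1.
= (61.6/1) · log₁₀(5.09/145) = 61.60 · log₁₀(0.0351)
= 61.60 · (-1.4547) = -89.61 mV

-90 mV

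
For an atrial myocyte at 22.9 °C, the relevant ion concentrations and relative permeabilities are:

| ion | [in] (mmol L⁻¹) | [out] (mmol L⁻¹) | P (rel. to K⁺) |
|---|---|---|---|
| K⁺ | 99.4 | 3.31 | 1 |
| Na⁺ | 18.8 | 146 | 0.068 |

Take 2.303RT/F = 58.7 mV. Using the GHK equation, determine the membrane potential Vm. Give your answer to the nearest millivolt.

Vm = 58.7 · log₁₀[(Σ P·[cation]ₒ + Σ P·[anion]ᵢ) / (Σ P·[cation]ᵢ + Σ P·[anion]ₒ)]
Numerator = 1×3.31 + 0.068×146 = 13.24
Denominator = 1×99.4 + 0.068×18.8 = 100.7
Vm = 58.7 · log₁₀(0.13149) = 58.7 × (-0.8811) = -51.72 mV

-52 mV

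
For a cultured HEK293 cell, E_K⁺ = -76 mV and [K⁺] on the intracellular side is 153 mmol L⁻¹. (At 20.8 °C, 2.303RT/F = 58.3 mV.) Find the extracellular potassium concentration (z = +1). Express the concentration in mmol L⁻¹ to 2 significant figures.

Nernst: E = (58.3/1) · log₁₀([out]/[in]), so log₁₀([out]/[in]) = -76.0 × 1 / 58.3 = -1.3036.
[out]/[in] = 10^(-1.3036) = 0.0497.
[out] = 0.0497 × 153 = 7.605 mmol L⁻¹.

7.6 mmol L⁻¹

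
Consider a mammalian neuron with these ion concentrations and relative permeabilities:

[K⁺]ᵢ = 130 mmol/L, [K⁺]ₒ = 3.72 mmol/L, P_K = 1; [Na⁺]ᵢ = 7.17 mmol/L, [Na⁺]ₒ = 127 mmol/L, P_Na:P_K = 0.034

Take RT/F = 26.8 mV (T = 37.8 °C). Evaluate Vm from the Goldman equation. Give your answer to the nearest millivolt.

Vm = 26.8 · ln[(Σ P·[cation]ₒ + Σ P·[anion]ᵢ) / (Σ P·[cation]ᵢ + Σ P·[anion]ₒ)]
Numerator = 1×3.72 + 0.034×127 = 8.038
Denominator = 1×130 + 0.034×7.17 = 130.2
Vm = 26.8 · ln(0.061715) = 26.8 × (-2.7852) = -74.64 mV

-75 mV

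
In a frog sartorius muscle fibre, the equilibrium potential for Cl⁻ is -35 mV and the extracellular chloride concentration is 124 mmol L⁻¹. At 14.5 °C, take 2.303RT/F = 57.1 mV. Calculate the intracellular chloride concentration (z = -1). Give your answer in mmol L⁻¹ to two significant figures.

30 mmol L⁻¹

Nernst: E = (57.1/-1) · log₁₀([out]/[in]), so log₁₀([out]/[in]) = -35.0 × -1 / 57.1 = 0.6130.
[out]/[in] = 10^(0.6130) = 4.102.
[in] = 124 / 4.102 = 30.23 mmol L⁻¹.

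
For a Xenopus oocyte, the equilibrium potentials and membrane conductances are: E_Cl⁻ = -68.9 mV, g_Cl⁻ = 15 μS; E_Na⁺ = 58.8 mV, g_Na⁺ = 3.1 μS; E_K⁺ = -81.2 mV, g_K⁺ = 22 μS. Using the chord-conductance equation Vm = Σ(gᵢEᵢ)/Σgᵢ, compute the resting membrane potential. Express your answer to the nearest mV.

Σ gᵢEᵢ = 15·(-68.9) + 3.1·(58.8) + 22·(-81.2) = -2637.62
Σ gᵢ = 15 + 3.1 + 22 = 40.1
Vm = -2637.62 / 40.1 = -65.78 mV

-66 mV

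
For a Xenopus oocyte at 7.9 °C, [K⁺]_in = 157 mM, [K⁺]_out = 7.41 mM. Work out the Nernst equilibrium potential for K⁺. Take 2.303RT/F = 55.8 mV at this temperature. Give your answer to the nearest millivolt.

-74 mV

E = (55.8/z) · log₁₀([K⁺]_out/[K⁺]_in) with z = +1.
= (55.8/1) · log₁₀(7.41/157) = 55.80 · log₁₀(0.0472)
= 55.80 · (-1.3261) = -74.00 mV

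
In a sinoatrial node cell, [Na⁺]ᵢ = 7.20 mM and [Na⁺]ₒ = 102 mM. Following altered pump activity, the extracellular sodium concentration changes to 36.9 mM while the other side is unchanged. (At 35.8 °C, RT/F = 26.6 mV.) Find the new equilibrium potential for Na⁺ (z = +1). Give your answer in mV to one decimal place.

43.5 mV

After the shift: [Na⁺]_out = 36.9, [Na⁺]_in = 7.20 mM.
E_new = (26.6/1)·ln(36.9/7.20) = 26.60 · (1.6341) = 43.47 mV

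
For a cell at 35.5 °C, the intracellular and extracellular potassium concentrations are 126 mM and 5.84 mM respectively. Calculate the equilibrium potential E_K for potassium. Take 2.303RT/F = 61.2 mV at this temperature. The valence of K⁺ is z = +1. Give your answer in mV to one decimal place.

-81.6 mV

E = (61.2/z) · log₁₀([K⁺]_out/[K⁺]_in) with z = +1.
= (61.2/1) · log₁₀(5.84/126) = 61.20 · log₁₀(0.04635)
= 61.20 · (-1.3340) = -81.64 mV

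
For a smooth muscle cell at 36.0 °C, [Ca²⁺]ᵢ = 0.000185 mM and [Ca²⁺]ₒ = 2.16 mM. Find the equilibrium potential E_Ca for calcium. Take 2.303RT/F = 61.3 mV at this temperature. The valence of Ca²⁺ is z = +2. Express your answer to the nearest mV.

125 mV

E = (61.3/z) · log₁₀([Ca²⁺]_out/[Ca²⁺]_in) with z = +2.
= (61.3/2) · log₁₀(2.16/0.000185) = 30.65 · log₁₀(1.168e+04)
= 30.65 · (4.0673) = 124.66 mV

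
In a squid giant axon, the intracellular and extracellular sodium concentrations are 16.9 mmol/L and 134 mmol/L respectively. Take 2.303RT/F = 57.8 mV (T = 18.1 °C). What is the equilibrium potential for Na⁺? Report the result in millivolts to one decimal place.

E = (57.8/z) · log₁₀([Na⁺]_out/[Na⁺]_in) with z = +1.
= (57.8/1) · log₁₀(134/16.9) = 57.80 · log₁₀(7.929)
= 57.80 · (0.8992) = 51.97 mV

52.0 mV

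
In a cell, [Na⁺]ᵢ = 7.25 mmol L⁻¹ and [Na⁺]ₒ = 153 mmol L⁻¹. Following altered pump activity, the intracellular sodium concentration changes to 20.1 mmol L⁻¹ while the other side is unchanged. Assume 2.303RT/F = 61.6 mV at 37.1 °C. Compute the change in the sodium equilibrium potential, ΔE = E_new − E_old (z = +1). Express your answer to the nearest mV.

E_old = (61.6/1)·log₁₀(153/7.25) = 81.58 mV
E_new = (61.6/1)·log₁₀(153/20.1) = 54.30 mV
ΔE = 54.30 − (81.58) = -27.28 mV

-27 mV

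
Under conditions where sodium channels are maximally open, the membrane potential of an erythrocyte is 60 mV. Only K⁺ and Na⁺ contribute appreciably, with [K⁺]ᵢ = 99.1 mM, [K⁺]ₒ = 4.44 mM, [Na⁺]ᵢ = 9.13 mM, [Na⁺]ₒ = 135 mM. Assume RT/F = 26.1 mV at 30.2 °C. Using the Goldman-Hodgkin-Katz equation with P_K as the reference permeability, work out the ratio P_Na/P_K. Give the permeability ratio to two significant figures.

Let α = P_Na/P_K. GHK: Vm = 26.1·ln[(Kₒ + α·Naₒ)/(Kᵢ + α·Naᵢ)].
e^(Vm/26.1) = e^(60.0/26.1) = 9.9627
So 9.9627·(Kᵢ + α·Naᵢ) = Kₒ + α·Naₒ → α = (9.9627·99.1 − 4.44) / (135.0 − 9.9627·9.13)
α = (987.3 − 4.44) / (135.0 − 90.96) = 982.9/44.04 = 22.32

22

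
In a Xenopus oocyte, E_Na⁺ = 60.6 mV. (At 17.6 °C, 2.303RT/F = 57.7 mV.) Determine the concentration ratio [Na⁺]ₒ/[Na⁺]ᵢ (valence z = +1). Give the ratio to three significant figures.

log₁₀([out]/[in]) = E·z/(57.7) = 60.6 × 1 / 57.7 = 1.0503
[out]/[in] = 10^(1.0503) = 11.23

11.2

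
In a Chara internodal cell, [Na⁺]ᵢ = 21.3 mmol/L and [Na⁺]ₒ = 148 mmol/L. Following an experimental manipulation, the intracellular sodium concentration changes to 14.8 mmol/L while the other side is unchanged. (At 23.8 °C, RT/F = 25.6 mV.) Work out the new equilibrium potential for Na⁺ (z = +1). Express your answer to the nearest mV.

After the shift: [Na⁺]_out = 148, [Na⁺]_in = 14.8 mmol/L.
E_new = (25.6/1)·ln(148/14.8) = 25.60 · (2.3026) = 58.95 mV

59 mV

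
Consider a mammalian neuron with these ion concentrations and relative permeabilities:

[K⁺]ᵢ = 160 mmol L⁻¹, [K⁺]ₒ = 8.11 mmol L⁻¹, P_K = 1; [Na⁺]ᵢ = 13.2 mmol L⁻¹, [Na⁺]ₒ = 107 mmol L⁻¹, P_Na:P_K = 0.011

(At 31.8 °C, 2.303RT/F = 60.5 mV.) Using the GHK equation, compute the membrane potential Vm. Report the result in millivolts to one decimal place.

Vm = 60.5 · log₁₀[(Σ P·[cation]ₒ + Σ P·[anion]ᵢ) / (Σ P·[cation]ᵢ + Σ P·[anion]ₒ)]
Numerator = 1×8.11 + 0.011×107 = 9.287
Denominator = 1×160 + 0.011×13.2 = 160.1
Vm = 60.5 · log₁₀(0.057991) = 60.5 × (-1.2366) = -74.82 mV

-74.8 mV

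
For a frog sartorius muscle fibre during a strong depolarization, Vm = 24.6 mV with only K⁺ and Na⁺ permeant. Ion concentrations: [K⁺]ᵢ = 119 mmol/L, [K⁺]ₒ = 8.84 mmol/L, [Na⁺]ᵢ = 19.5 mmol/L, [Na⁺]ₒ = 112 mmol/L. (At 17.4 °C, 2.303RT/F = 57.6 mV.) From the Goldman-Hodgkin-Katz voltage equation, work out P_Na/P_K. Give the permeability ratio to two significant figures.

5.2

Let α = P_Na/P_K. GHK: Vm = 57.6·log₁₀[(Kₒ + α·Naₒ)/(Kᵢ + α·Naᵢ)].
10^(Vm/57.6) = 10^(24.6/57.6) = 2.6735
So 2.6735·(Kᵢ + α·Naᵢ) = Kₒ + α·Naₒ → α = (2.6735·119.0 − 8.84) / (112.0 − 2.6735·19.5)
α = (318.1 − 8.84) / (112.0 − 52.13) = 309.3/59.87 = 5.167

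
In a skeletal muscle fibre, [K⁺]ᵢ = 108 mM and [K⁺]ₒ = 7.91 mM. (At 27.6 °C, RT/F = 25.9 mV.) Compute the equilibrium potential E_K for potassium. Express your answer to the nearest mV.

E = (25.9/z) · ln([K⁺]_out/[K⁺]_in) with z = +1.
= (25.9/1) · ln(7.91/108) = 25.90 · ln(0.07324)
= 25.90 · (-2.6140) = -67.70 mV

-68 mV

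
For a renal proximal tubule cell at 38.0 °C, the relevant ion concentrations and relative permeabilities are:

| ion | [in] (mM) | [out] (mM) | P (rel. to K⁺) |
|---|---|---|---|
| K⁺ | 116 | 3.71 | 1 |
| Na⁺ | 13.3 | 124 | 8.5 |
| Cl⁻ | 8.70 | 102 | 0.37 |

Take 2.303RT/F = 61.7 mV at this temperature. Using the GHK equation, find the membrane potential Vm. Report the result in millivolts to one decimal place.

37.0 mV

Vm = 61.7 · log₁₀[(Σ P·[cation]ₒ + Σ P·[anion]ᵢ) / (Σ P·[cation]ᵢ + Σ P·[anion]ₒ)]
Numerator = 1×3.71 + 8.5×124 + 0.37×8.70 = 1061
Denominator = 1×116 + 8.5×13.3 + 0.37×102 = 266.8
Vm = 61.7 · log₁₀(3.9766) = 61.7 × (0.5995) = 36.99 mV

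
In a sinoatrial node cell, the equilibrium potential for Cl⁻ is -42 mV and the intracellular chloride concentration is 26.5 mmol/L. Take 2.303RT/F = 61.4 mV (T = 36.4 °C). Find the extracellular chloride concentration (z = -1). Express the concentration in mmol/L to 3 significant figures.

128 mmol/L

Nernst: E = (61.4/-1) · log₁₀([out]/[in]), so log₁₀([out]/[in]) = -42.0 × -1 / 61.4 = 0.6840.
[out]/[in] = 10^(0.6840) = 4.831.
[out] = 4.831 × 26.5 = 128 mmol/L.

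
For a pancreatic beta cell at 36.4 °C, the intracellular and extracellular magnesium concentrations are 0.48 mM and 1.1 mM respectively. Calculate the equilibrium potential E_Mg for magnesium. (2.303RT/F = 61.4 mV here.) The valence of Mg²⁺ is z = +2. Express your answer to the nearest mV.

11 mV

E = (61.4/z) · log₁₀([Mg²⁺]_out/[Mg²⁺]_in) with z = +2.
= (61.4/2) · log₁₀(1.1/0.48) = 30.70 · log₁₀(2.292)
= 30.70 · (0.3602) = 11.06 mV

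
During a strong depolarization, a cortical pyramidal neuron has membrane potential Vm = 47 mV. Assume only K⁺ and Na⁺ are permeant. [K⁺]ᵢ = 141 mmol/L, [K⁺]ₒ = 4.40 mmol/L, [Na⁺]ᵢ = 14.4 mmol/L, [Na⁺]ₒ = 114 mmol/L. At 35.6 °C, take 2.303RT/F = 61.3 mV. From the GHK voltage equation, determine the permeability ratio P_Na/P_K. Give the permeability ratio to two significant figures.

Let α = P_Na/P_K. GHK: Vm = 61.3·log₁₀[(Kₒ + α·Naₒ)/(Kᵢ + α·Naᵢ)].
10^(Vm/61.3) = 10^(47.0/61.3) = 5.8441
So 5.8441·(Kᵢ + α·Naᵢ) = Kₒ + α·Naₒ → α = (5.8441·141.0 − 4.4) / (114.0 − 5.8441·14.4)
α = (824 − 4.4) / (114.0 − 84.16) = 819.6/29.84 = 27.46

27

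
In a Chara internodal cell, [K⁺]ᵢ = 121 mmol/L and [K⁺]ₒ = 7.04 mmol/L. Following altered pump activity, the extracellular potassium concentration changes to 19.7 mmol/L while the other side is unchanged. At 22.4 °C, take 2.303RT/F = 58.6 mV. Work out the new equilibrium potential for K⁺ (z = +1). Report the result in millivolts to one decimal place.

After the shift: [K⁺]_out = 19.7, [K⁺]_in = 121 mmol/L.
E_new = (58.6/1)·log₁₀(19.7/121) = 58.60 · (-0.7883) = -46.20 mV

-46.2 mV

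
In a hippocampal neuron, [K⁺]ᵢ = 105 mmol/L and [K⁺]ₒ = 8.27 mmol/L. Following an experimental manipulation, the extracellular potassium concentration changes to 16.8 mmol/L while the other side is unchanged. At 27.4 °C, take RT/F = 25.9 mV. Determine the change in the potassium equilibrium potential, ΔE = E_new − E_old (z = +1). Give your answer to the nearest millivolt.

18 mV

E_old = (25.9/1)·ln(8.27/105) = -65.82 mV
E_new = (25.9/1)·ln(16.8/105) = -47.46 mV
ΔE = -47.46 − (-65.82) = 18.36 mV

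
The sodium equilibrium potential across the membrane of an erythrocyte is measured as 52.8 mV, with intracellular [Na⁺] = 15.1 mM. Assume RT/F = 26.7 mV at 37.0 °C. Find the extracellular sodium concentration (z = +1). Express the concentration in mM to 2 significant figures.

Nernst: E = (26.7/1) · ln([out]/[in]), so ln([out]/[in]) = 52.8 × 1 / 26.7 = 1.9775.
[out]/[in] = e^(1.9775) = 7.225.
[out] = 7.225 × 15.1 = 109.1 mM.

110 mM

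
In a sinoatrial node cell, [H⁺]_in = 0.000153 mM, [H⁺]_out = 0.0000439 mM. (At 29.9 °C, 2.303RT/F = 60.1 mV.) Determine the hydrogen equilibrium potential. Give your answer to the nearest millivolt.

-33 mV

E = (60.1/z) · log₁₀([H⁺]_out/[H⁺]_in) with z = +1.
= (60.1/1) · log₁₀(0.0000439/0.000153) = 60.10 · log₁₀(0.2869)
= 60.10 · (-0.5422) = -32.59 mV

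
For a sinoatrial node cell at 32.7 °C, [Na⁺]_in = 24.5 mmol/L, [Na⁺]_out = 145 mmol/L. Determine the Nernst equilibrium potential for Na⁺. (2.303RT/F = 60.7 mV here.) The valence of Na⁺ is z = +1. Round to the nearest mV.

47 mV

E = (60.7/z) · log₁₀([Na⁺]_out/[Na⁺]_in) with z = +1.
= (60.7/1) · log₁₀(145/24.5) = 60.70 · log₁₀(5.918)
= 60.70 · (0.7722) = 46.87 mV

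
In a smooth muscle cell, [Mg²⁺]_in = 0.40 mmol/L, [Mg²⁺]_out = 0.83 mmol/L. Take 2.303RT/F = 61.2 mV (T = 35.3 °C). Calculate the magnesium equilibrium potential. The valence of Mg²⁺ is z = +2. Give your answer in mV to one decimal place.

E = (61.2/z) · log₁₀([Mg²⁺]_out/[Mg²⁺]_in) with z = +2.
= (61.2/2) · log₁₀(0.83/0.40) = 30.60 · log₁₀(2.075)
= 30.60 · (0.3170) = 9.70 mV

9.7 mV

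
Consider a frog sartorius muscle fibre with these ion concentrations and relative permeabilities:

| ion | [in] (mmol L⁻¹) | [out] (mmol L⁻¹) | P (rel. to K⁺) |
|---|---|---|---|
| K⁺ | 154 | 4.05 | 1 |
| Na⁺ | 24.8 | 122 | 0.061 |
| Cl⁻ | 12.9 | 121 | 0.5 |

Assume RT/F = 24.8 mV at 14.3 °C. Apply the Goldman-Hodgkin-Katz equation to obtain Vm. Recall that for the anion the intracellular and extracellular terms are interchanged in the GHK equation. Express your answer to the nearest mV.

-62 mV

Vm = 24.8 · ln[(Σ P·[cation]ₒ + Σ P·[anion]ᵢ) / (Σ P·[cation]ᵢ + Σ P·[anion]ₒ)]
Numerator = 1×4.05 + 0.061×122 + 0.5×12.9 = 17.94
Denominator = 1×154 + 0.061×24.8 + 0.5×121 = 216
Vm = 24.8 · ln(0.08306) = 24.8 × (-2.4882) = -61.71 mV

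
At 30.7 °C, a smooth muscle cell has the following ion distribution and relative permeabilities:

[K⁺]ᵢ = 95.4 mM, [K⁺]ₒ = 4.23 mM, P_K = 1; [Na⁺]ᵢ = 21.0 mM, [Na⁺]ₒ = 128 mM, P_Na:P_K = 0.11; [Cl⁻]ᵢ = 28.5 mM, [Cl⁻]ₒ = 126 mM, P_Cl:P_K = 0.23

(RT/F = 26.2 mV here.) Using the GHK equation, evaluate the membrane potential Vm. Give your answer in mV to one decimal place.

-42.7 mV

Vm = 26.2 · ln[(Σ P·[cation]ₒ + Σ P·[anion]ᵢ) / (Σ P·[cation]ᵢ + Σ P·[anion]ₒ)]
Numerator = 1×4.23 + 0.11×128 + 0.23×28.5 = 24.87
Denominator = 1×95.4 + 0.11×21.0 + 0.23×126 = 126.7
Vm = 26.2 · ln(0.19627) = 26.2 × (-1.6283) = -42.66 mV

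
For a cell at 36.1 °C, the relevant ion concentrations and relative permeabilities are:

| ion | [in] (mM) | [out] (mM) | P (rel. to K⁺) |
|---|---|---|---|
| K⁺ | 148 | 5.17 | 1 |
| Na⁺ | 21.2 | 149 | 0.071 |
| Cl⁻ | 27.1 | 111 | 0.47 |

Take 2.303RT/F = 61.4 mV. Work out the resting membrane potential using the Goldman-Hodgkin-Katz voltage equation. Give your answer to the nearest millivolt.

-52 mV

Vm = 61.4 · log₁₀[(Σ P·[cation]ₒ + Σ P·[anion]ᵢ) / (Σ P·[cation]ᵢ + Σ P·[anion]ₒ)]
Numerator = 1×5.17 + 0.071×149 + 0.47×27.1 = 28.49
Denominator = 1×148 + 0.071×21.2 + 0.47×111 = 201.7
Vm = 61.4 · log₁₀(0.14125) = 61.4 × (-0.8500) = -52.19 mV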